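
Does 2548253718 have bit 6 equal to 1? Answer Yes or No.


0b10010111111000110100010000010110, bit 6 = 0. No

No


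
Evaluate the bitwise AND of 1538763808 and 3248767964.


0b1011011101101111010110000100000 & 0b11000001101001000100001111011100 = 0b1000001101001000000000000000000 = 1101266944

1101266944


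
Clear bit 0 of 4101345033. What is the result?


4101345033 & ~(1 << 0) = 4101345032

4101345032


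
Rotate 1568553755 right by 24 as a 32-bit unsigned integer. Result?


Rotate 0b1011101011111100011101100011011 right by 24 (32-bit) = 0b1111110001110110001101101011101 = 2117802845

2117802845


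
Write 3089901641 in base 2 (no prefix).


3089901641 = 10111000001011000010100001001001 in binary

10111000001011000010100001001001


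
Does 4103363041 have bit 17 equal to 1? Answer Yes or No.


0b11110100100101000101100111100001, bit 17 = 0. No

No


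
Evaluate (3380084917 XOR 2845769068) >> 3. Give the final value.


Step 1: 3380084917 ^ 2845769068 = 1625751001
Step 2: 1625751001 >> 3 = 203218875

203218875


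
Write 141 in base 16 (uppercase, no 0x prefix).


141 = 8D hex

8D


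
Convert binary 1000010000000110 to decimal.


1000010000000110 in decimal = 33798

33798


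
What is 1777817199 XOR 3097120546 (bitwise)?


0b1101001111101110101011001101111 ^ 0b10111000100110100100111100100010 = 0b11010001011011010001100101001101 = 3513588045

3513588045


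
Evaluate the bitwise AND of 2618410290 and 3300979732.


0b10011100000100011100010100110010 & 0b11000100110000001111010000010100 = 0b10000100000000001100010000010000 = 2214642704

2214642704


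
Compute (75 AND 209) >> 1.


Step 1: 75 & 209 = 65
Step 2: 65 >> 1 = 32

32


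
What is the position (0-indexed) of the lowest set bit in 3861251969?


0b11100110001001100000011110000001. Lowest set bit at position 0

0


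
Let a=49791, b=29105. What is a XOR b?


49791 ^ 29105 = 46030

46030


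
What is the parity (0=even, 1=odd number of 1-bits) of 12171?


0b10111110001011 has 9 ones => parity 1

1


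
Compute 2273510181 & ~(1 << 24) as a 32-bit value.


2273510181 & ~(1 << 24) = 2256732965

2256732965


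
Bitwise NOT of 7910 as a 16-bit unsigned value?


~0b1111011100110 = 0b1110000100011001 = 57625 (16-bit unsigned)

57625


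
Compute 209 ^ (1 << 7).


209 ^ (1 << 7) = 209 ^ 128 = 81

81


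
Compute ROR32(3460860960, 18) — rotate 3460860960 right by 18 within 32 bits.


Rotate 0b11001110010010001000110000100000 right by 18 (32-bit) = 0b100011000010000011001110010010 = 587740050

587740050


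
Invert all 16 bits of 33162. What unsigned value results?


33162 ^ 65535 = 32373

32373


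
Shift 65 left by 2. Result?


0b1000001 << 2 = 0b100000100 = 260

260


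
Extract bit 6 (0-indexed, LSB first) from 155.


0b10011011, position 6 = 0

0


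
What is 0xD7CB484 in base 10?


D7CB484 hex = 226276484 decimal

226276484


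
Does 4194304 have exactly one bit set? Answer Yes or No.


0b10000000000000000000000. Only one bit set => Yes

Yes


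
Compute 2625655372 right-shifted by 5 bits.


0b10011100100000000101001001001100 >> 5 = 0b100111001000000001010010010 = 82051730

82051730


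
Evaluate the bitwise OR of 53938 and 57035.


0b1101001010110010 | 0b1101111011001011 = 0b1101111011111011 = 57083

57083


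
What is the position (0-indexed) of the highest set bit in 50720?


0b1100011000100000. Highest set bit at position 15

15


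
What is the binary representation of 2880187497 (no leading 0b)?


2880187497 = 10101011101011000010110001101001 in binary

10101011101011000010110001101001


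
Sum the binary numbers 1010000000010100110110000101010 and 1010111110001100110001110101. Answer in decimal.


1010000000010100110110000101010 + 1010111110001100110001110101 = 1011011000000110011100010011111 = 1526937759

1526937759


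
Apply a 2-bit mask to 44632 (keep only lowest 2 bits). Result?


44632 & 3 = 0

0


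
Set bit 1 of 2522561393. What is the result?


2522561393 | (1 << 1) = 2522561393 | 2 = 2522561395

2522561395


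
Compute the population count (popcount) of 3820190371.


0b11100011101100110111101010100011 has 19 set bits

19


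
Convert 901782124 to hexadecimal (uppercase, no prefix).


901782124 = 35C01A6C hex

35C01A6C


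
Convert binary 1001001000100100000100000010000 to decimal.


1001001000100100000100000010000 in decimal = 1225918480

1225918480


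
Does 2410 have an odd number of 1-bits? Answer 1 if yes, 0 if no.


0b100101101010 has 6 ones => parity 0

0


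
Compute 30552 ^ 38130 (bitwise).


0b111011101011000 ^ 0b1001010011110010 = 0b1110001110101010 = 58282

58282


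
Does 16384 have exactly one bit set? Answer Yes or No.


0b100000000000000. Only one bit set => Yes

Yes


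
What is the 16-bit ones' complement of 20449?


20449 ^ 65535 = 45086

45086


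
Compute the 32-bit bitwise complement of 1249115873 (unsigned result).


~0b1001010011100111111111011100001 = 0b10110101100011000000000100011110 = 3045851422 (32-bit unsigned)

3045851422


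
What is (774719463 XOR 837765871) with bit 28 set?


Step 1: 774719463 ^ 837765871 = 532811016
Step 2: 532811016 | (1 << 28) = 532811016 | 268435456 = 532811016

532811016


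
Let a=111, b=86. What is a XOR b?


111 ^ 86 = 57

57


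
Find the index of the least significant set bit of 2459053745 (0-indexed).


0b10010010100100100010111010110001. Lowest set bit at position 0

0


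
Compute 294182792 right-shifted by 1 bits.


0b10001100010001101111110001000 >> 1 = 0b1000110001000110111111000100 = 147091396

147091396


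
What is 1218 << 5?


0b10011000010 << 5 = 0b1001100001000000 = 38976

38976


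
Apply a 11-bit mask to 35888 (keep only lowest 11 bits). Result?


35888 & 2047 = 1072

1072


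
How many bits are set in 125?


0b1111101 has 6 set bits

6


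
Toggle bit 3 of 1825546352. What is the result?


1825546352 ^ (1 << 3) = 1825546352 ^ 8 = 1825546360

1825546360


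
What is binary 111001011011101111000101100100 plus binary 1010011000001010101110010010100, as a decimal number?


111001011011101111000101100100 + 1010011000001010101110010010100 = 10001100011101000100110111111000 = 2356432376

2356432376


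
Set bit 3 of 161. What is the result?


161 | (1 << 3) = 161 | 8 = 169

169


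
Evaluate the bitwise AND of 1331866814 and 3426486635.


0b1001111011000101010110010111110 & 0b11001100001111000000100101101011 = 0b1001100001000000000100000101010 = 1277167658

1277167658


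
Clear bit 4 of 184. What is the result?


184 & ~(1 << 4) = 168

168


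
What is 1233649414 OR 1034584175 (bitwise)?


0b1001001100001111111111100000110 | 0b111101101010101000000001101111 = 0b1111101101011111111111101101111 = 2108686191

2108686191


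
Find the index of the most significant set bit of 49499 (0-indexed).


0b1100000101011011. Highest set bit at position 15

15


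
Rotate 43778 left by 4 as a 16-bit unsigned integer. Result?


Rotate 0b1010101100000010 left by 4 (16-bit) = 0b1011000000101010 = 45098

45098


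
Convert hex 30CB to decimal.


30CB hex = 12491 decimal

12491


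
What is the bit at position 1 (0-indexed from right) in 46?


0b101110, position 1 = 1

1


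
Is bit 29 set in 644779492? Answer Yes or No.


0b100110011011101000110111100100, bit 29 = 1. Yes

Yes


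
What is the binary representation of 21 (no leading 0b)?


21 = 10101 in binary

10101


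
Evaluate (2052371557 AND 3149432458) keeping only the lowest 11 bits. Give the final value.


Step 1: 2052371557 & 3149432458 = 974160896
Step 2: 974160896 & 2047 = 1024

1024


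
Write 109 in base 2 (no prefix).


109 = 1101101 in binary

1101101


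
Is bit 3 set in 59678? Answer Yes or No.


0b1110100100011110, bit 3 = 1. Yes

Yes


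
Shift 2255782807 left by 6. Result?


0b10000110011101001000001110010111 << 6 = 0b10000110011101001000001110010111000000 = 144370099648

144370099648


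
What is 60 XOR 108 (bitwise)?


0b111100 ^ 0b1101100 = 0b1010000 = 80

80


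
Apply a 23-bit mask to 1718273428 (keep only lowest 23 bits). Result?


1718273428 & 8388607 = 6997396

6997396


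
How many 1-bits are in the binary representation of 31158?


0b111100110110110 has 10 set bits

10


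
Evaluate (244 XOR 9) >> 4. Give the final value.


Step 1: 244 ^ 9 = 253
Step 2: 253 >> 4 = 15

15


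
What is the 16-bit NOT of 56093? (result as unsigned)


~0b1101101100011101 = 0b10010011100010 = 9442 (16-bit unsigned)

9442


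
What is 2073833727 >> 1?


0b1111011100111000011000011111111 >> 1 = 0b111101110011100001100001111111 = 1036916863

1036916863


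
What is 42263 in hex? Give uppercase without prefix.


42263 = A517 hex

A517


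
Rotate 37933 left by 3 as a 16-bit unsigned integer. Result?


Rotate 0b1001010000101101 left by 3 (16-bit) = 0b1010000101101100 = 41324

41324


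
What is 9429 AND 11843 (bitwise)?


0b10010011010101 & 0b10111001000011 = 0b10010001000001 = 9281

9281


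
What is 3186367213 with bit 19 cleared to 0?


3186367213 & ~(1 << 19) = 3185842925

3185842925


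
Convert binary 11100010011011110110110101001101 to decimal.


11100010011011110110110101001101 in decimal = 3798953293

3798953293


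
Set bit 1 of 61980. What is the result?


61980 | (1 << 1) = 61980 | 2 = 61982

61982


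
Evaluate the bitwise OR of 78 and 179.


0b1001110 | 0b10110011 = 0b11111111 = 255

255


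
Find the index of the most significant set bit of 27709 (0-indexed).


0b110110000111101. Highest set bit at position 14

14


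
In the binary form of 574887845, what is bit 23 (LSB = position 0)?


0b100010010001000001011110100101, position 23 = 0

0


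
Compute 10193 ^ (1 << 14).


10193 ^ (1 << 14) = 10193 ^ 16384 = 26577

26577


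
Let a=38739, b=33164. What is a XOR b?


38739 ^ 33164 = 5855

5855


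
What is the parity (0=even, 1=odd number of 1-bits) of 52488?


0b1100110100001000 has 6 ones => parity 0

0


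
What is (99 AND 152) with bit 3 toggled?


Step 1: 99 & 152 = 0
Step 2: 0 ^ (1 << 3) = 0 ^ 8 = 8

8


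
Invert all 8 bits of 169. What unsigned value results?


169 ^ 255 = 86

86


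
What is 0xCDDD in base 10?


CDDD hex = 52701 decimal

52701


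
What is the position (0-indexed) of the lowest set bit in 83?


0b1010011. Lowest set bit at position 0

0


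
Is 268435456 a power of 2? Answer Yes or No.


0b10000000000000000000000000000. Only one bit set => Yes

Yes


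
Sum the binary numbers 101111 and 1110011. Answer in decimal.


101111 + 1110011 = 10100010 = 162

162


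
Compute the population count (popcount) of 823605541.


0b110001000101110011100100100101 has 14 set bits

14


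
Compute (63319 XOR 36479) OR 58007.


Step 1: 63319 ^ 36479 = 31016
Step 2: 31016 | 58007 = 64447

64447


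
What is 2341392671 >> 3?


0b10001011100011101101000100011111 >> 3 = 0b10001011100011101101000100011 = 292674083

292674083


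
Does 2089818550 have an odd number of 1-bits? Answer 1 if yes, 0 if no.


0b1111100100100000001100110110110 has 15 ones => parity 1

1


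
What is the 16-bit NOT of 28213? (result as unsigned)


~0b110111000110101 = 0b1001000111001010 = 37322 (16-bit unsigned)

37322


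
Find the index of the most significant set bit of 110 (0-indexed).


0b1101110. Highest set bit at position 6

6


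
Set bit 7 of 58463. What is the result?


58463 | (1 << 7) = 58463 | 128 = 58591

58591


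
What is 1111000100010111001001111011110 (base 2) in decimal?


1111000100010111001001111011110 in decimal = 2022413278

2022413278


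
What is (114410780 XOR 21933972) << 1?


Step 1: 114410780 ^ 21933972 = 127888008
Step 2: 127888008 << 1 = 255776016

255776016


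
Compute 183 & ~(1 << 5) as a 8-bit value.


183 & ~(1 << 5) = 151

151


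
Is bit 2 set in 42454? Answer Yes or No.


0b1010010111010110, bit 2 = 1. Yes

Yes


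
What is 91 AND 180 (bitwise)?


0b1011011 & 0b10110100 = 0b10000 = 16

16


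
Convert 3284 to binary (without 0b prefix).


3284 = 110011010100 in binary

110011010100


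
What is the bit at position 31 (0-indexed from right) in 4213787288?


0b11111011001010010100101010011000, position 31 = 1

1


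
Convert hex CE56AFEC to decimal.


CE56AFEC hex = 3461787628 decimal

3461787628


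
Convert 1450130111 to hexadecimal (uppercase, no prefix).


1450130111 = 566F3ABF hex

566F3ABF


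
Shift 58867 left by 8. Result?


0b1110010111110011 << 8 = 0b111001011111001100000000 = 15069952

15069952


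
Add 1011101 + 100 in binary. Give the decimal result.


1011101 + 100 = 1100001 = 97

97


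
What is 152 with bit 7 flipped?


152 ^ (1 << 7) = 152 ^ 128 = 24

24


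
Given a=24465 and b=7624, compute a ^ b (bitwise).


24465 ^ 7624 = 16985

16985


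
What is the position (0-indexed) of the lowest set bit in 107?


0b1101011. Lowest set bit at position 0

0


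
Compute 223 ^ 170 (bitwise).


0b11011111 ^ 0b10101010 = 0b1110101 = 117

117


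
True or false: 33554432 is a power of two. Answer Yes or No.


0b10000000000000000000000000. Only one bit set => Yes

Yes


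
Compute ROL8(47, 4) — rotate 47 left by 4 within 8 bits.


Rotate 0b101111 left by 4 (8-bit) = 0b11110010 = 242

242


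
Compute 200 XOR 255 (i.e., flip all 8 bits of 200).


200 ^ 255 = 55

55


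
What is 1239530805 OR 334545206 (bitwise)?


0b1001001111000011011110100110101 | 0b10011111100001100000100110110 = 0b1011011111100011111110100110111 = 1542585655

1542585655


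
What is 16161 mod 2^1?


16161 & 1 = 1

1


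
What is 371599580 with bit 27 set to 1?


371599580 | (1 << 27) = 371599580 | 134217728 = 505817308

505817308


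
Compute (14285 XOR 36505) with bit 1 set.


Step 1: 14285 ^ 36505 = 47444
Step 2: 47444 | (1 << 1) = 47444 | 2 = 47446

47446


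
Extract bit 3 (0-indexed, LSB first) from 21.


0b10101, position 3 = 0

0


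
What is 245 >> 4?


0b11110101 >> 4 = 0b1111 = 15

15


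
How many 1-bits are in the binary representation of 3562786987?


0b11010100010110111101000010101011 has 17 set bits

17


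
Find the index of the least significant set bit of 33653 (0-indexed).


0b1000001101110101. Lowest set bit at position 0

0


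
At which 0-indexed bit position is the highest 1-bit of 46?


0b101110. Highest set bit at position 5

5


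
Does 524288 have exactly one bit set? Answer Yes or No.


0b10000000000000000000. Only one bit set => Yes

Yes


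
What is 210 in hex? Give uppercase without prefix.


210 = D2 hex

D2


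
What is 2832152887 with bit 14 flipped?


2832152887 ^ (1 << 14) = 2832152887 ^ 16384 = 2832169271

2832169271


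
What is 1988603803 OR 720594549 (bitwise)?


0b1110110100001111010111110011011 | 0b101010111100110110011001110101 = 0b1111110111101111110111111111111 = 2130178047

2130178047


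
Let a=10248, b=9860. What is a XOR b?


10248 ^ 9860 = 3724

3724


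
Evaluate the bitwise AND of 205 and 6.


0b11001101 & 0b110 = 0b100 = 4

4


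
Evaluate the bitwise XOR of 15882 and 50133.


0b11111000001010 ^ 0b1100001111010101 = 0b1111110111011111 = 64991

64991


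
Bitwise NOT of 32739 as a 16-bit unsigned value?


~0b111111111100011 = 0b1000000000011100 = 32796 (16-bit unsigned)

32796


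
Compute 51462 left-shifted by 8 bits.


0b1100100100000110 << 8 = 0b110010010000011000000000 = 13174272

13174272


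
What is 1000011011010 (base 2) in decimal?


1000011011010 in decimal = 4314

4314


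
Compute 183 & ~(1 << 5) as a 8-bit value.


183 & ~(1 << 5) = 151

151


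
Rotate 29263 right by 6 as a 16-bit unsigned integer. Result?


Rotate 0b111001001001111 right by 6 (16-bit) = 0b11110111001001 = 15817

15817


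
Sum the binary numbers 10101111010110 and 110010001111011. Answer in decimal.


10101111010110 + 110010001111011 = 1001000001010001 = 36945

36945


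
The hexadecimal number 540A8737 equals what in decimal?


540A8737 hex = 1409976119 decimal

1409976119


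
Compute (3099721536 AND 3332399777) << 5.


Step 1: 3099721536 & 3332399777 = 2155897344
Step 2: 2155897344 << 5 = 68988715008

68988715008


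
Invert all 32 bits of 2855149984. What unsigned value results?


2855149984 ^ 4294967295 = 1439817311

1439817311


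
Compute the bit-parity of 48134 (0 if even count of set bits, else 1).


0b1011110000000110 has 7 ones => parity 1

1


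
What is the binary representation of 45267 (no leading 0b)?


45267 = 1011000011010011 in binary

1011000011010011


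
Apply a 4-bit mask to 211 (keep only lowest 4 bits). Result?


211 & 15 = 3

3


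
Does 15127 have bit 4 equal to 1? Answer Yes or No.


0b11101100010111, bit 4 = 1. Yes

Yes


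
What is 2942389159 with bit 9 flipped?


2942389159 ^ (1 << 9) = 2942389159 ^ 512 = 2942388647

2942388647


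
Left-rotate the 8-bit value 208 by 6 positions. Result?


Rotate 0b11010000 left by 6 (8-bit) = 0b110100 = 52

52


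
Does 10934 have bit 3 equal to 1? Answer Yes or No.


0b10101010110110, bit 3 = 0. No

No


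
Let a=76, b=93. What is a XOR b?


76 ^ 93 = 17

17


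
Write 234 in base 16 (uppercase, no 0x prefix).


234 = EA hex

EA


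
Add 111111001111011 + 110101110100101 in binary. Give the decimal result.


111111001111011 + 110101110100101 = 1110101000100000 = 59936

59936


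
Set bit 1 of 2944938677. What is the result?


2944938677 | (1 << 1) = 2944938677 | 2 = 2944938679

2944938679


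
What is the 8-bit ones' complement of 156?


156 ^ 255 = 99

99


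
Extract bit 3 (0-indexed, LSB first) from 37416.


0b1001001000101000, position 3 = 1

1


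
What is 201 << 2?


0b11001001 << 2 = 0b1100100100 = 804

804


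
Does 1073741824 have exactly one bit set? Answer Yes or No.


0b1000000000000000000000000000000. Only one bit set => Yes

Yes


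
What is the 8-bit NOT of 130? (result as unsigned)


~0b10000010 = 0b1111101 = 125 (8-bit unsigned)

125


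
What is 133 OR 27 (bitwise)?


0b10000101 | 0b11011 = 0b10011111 = 159

159


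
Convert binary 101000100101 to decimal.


101000100101 in decimal = 2597

2597


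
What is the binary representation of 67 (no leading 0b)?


67 = 1000011 in binary

1000011


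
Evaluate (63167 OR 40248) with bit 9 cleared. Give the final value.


Step 1: 63167 | 40248 = 65471
Step 2: 65471 & ~(1 << 9) = 64959

64959


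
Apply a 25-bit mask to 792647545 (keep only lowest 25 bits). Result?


792647545 & 33554431 = 20895609

20895609


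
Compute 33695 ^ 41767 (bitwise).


0b1000001110011111 ^ 0b1010001100100111 = 0b10000010111000 = 8376

8376


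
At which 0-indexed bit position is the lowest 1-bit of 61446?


0b1111000000000110. Lowest set bit at position 1

1


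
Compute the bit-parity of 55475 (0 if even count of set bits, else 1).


0b1101100010110011 has 9 ones => parity 1

1


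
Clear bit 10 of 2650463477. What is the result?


2650463477 & ~(1 << 10) = 2650462453

2650462453


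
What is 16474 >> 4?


0b100000001011010 >> 4 = 0b10000000101 = 1029

1029


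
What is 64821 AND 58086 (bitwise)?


0b1111110100110101 & 0b1110001011100110 = 0b1110000000100100 = 57380

57380


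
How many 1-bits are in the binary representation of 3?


0b11 has 2 set bits

2


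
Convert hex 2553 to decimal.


2553 hex = 9555 decimal

9555


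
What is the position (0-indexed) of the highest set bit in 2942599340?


0b10101111011001001000000010101100. Highest set bit at position 31

31


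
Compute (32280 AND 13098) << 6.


Step 1: 32280 & 13098 = 12808
Step 2: 12808 << 6 = 819712

819712


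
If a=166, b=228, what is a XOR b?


166 ^ 228 = 66

66


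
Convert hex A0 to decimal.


A0 hex = 160 decimal

160


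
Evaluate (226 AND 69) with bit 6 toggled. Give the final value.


Step 1: 226 & 69 = 64
Step 2: 64 ^ (1 << 6) = 64 ^ 64 = 0

0


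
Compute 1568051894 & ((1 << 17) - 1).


1568051894 & 131071 = 37558

37558


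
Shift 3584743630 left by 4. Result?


0b11010101101010101101100011001110 << 4 = 0b110101011010101011011000110011100000 = 57355898080

57355898080


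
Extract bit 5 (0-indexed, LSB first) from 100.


0b1100100, position 5 = 1

1


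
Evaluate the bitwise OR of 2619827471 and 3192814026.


0b10011100001001110110010100001111 | 0b10111110010011100111100111001010 = 0b10111110011011110111110111001111 = 3194977743

3194977743


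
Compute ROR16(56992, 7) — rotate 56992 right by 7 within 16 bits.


Rotate 0b1101111010100000 right by 7 (16-bit) = 0b100000110111101 = 16829

16829


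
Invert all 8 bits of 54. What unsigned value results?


54 ^ 255 = 201

201


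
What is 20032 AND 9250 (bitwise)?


0b100111001000000 & 0b10010000100010 = 0b10000000000 = 1024

1024


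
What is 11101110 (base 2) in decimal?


11101110 in decimal = 238

238


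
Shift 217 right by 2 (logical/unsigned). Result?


0b11011001 >> 2 = 0b110110 = 54

54


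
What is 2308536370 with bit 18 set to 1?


2308536370 | (1 << 18) = 2308536370 | 262144 = 2308798514

2308798514


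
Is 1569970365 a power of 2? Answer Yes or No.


0b1011101100100111101100010111101. Multiple bits set => No

No


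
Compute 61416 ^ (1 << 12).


61416 ^ (1 << 12) = 61416 ^ 4096 = 65512

65512


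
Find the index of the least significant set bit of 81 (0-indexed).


0b1010001. Lowest set bit at position 0

0


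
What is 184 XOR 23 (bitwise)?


0b10111000 ^ 0b10111 = 0b10101111 = 175

175


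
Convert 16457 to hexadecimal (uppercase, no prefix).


16457 = 4049 hex

4049


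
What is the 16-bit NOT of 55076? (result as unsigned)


~0b1101011100100100 = 0b10100011011011 = 10459 (16-bit unsigned)

10459


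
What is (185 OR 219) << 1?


Step 1: 185 | 219 = 251
Step 2: 251 << 1 = 502

502


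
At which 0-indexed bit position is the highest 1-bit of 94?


0b1011110. Highest set bit at position 6

6


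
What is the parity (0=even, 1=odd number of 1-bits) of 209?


0b11010001 has 4 ones => parity 0

0


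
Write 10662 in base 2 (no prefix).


10662 = 10100110100110 in binary

10100110100110


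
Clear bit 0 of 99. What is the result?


99 & ~(1 << 0) = 98

98


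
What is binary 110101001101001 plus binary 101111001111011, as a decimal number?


110101001101001 + 101111001111011 = 1100100011100100 = 51428

51428


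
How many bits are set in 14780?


0b11100110111100 has 9 set bits

9


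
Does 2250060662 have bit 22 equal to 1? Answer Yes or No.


0b10000110000111010011001101110110, bit 22 = 0. No

No


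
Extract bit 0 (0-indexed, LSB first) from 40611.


0b1001111010100011, position 0 = 1

1


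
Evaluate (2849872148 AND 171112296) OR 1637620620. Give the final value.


Step 1: 2849872148 & 171112296 = 135303424
Step 2: 135303424 | 1637620620 = 1771871116

1771871116


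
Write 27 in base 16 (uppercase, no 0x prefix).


27 = 1B hex

1B


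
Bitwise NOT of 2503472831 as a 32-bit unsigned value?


~0b10010101001101111111011010111111 = 0b1101010110010000000100101000000 = 1791494464 (32-bit unsigned)

1791494464


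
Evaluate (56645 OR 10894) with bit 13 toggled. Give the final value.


Step 1: 56645 | 10894 = 65487
Step 2: 65487 ^ (1 << 13) = 65487 ^ 8192 = 57295

57295


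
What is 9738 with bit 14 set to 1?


9738 | (1 << 14) = 9738 | 16384 = 26122

26122


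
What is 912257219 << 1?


0b110110010111111111000011000011 << 1 = 0b1101100101111111110000110000110 = 1824514438

1824514438


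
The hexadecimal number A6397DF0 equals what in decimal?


A6397DF0 hex = 2788785648 decimal

2788785648


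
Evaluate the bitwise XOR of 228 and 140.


0b11100100 ^ 0b10001100 = 0b1101000 = 104

104


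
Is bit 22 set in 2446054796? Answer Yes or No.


0b10010001110010111101010110001100, bit 22 = 1. Yes

Yes


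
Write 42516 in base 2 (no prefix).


42516 = 1010011000010100 in binary

1010011000010100


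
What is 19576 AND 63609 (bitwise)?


0b100110001111000 & 0b1111100001111001 = 0b100100001111000 = 18552

18552


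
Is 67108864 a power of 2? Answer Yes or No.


0b100000000000000000000000000. Only one bit set => Yes

Yes


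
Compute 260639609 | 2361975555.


0b1111100010010000101101111001 | 0b10001100110010001110001100000011 = 0b10001111110010011110101101111011 = 2412374907

2412374907


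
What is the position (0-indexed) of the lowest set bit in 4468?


0b1000101110100. Lowest set bit at position 2

2


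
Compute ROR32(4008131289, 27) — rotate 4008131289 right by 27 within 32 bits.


Rotate 0b11101110111001110011101011011001 right by 27 (32-bit) = 0b11011100111001110101101100111101 = 3706149693

3706149693


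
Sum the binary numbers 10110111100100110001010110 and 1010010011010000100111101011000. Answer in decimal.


10110111100100110001010110 + 1010010011010000100111101011000 = 1010101010001101001101110101110 = 1430690734

1430690734


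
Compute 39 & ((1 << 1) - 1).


39 & 1 = 1

1


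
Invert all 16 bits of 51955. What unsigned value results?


51955 ^ 65535 = 13580

13580


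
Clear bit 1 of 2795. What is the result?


2795 & ~(1 << 1) = 2793

2793


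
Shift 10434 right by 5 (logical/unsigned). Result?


0b10100011000010 >> 5 = 0b101000110 = 326

326


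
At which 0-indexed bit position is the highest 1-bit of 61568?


0b1111000010000000. Highest set bit at position 15

15


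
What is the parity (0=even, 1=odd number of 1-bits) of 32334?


0b111111001001110 has 10 ones => parity 0

0


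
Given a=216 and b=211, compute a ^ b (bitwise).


216 ^ 211 = 11

11


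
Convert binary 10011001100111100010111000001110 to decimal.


10011001100111100010111000001110 in decimal = 2577280526

2577280526


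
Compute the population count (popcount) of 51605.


0b1100100110010101 has 8 set bits

8


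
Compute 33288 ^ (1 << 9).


33288 ^ (1 << 9) = 33288 ^ 512 = 32776

32776


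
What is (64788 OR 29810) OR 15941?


Step 1: 64788 | 29810 = 64886
Step 2: 64886 | 15941 = 65399

65399


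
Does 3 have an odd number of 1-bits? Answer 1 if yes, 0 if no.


0b11 has 2 ones => parity 0

0


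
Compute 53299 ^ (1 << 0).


53299 ^ (1 << 0) = 53299 ^ 1 = 53298

53298


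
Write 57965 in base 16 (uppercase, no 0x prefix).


57965 = E26D hex

E26D


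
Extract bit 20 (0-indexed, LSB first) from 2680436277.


0b10011111110001000011011000110101, position 20 = 0

0


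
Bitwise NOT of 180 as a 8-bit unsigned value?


~0b10110100 = 0b1001011 = 75 (8-bit unsigned)

75


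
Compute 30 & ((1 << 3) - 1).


30 & 7 = 6

6


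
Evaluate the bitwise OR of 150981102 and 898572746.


0b1000111111111100100111101110 | 0b110101100011110010000111001010 = 0b111101111111111110100111101110 = 1040181742

1040181742


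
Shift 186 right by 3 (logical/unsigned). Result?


0b10111010 >> 3 = 0b10111 = 23

23


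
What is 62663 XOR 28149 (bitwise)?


0b1111010011000111 ^ 0b110110111110101 = 0b1001100100110010 = 39218

39218


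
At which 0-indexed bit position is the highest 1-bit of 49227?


0b1100000001001011. Highest set bit at position 15

15


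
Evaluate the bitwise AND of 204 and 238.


0b11001100 & 0b11101110 = 0b11001100 = 204

204


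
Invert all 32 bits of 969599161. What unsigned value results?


969599161 ^ 4294967295 = 3325368134

3325368134


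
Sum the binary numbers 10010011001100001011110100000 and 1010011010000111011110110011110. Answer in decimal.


10010011001100001011110100000 + 1010011010000111011110110011110 = 1100101101010011101010100111110 = 1705628990

1705628990


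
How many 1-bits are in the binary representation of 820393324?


0b110000111001100011010101101100 has 15 set bits

15


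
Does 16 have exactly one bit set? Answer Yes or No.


0b10000. Only one bit set => Yes

Yes


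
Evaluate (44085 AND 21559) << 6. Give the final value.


Step 1: 44085 & 21559 = 1077
Step 2: 1077 << 6 = 68928

68928


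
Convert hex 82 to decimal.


82 hex = 130 decimal

130


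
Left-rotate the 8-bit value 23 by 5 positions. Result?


Rotate 0b10111 left by 5 (8-bit) = 0b11100010 = 226

226


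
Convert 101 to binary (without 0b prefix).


101 = 1100101 in binary

1100101


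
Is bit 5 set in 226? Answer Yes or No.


0b11100010, bit 5 = 1. Yes

Yes


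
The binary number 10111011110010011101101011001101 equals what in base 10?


10111011110010011101101011001101 in decimal = 3150568141

3150568141


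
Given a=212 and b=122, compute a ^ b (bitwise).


212 ^ 122 = 174

174


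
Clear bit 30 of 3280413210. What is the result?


3280413210 & ~(1 << 30) = 2206671386

2206671386


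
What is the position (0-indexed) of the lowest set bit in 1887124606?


0b1110000011110110011110001111110. Lowest set bit at position 1

1


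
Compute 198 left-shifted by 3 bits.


0b11000110 << 3 = 0b11000110000 = 1584

1584


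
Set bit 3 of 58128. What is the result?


58128 | (1 << 3) = 58128 | 8 = 58136

58136


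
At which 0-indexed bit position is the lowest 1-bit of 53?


0b110101. Lowest set bit at position 0

0


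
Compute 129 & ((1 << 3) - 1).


129 & 7 = 1

1


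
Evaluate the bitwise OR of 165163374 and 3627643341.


0b1001110110000011000101101110 | 0b11011000001110010111000111001101 = 0b11011001111110010111000111101111 = 3657003503

3657003503


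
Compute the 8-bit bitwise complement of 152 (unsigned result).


~0b10011000 = 0b1100111 = 103 (8-bit unsigned)

103


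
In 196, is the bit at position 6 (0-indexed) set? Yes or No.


0b11000100, bit 6 = 1. Yes

Yes


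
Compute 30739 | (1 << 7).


30739 | (1 << 7) = 30739 | 128 = 30867

30867


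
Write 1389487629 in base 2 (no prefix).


1389487629 = 1010010110100011110011000001101 in binary

1010010110100011110011000001101


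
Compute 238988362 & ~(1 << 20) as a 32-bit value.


238988362 & ~(1 << 20) = 237939786

237939786


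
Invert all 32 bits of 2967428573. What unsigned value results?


2967428573 ^ 4294967295 = 1327538722

1327538722


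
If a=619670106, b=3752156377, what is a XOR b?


619670106 ^ 3752156377 = 4215944835

4215944835


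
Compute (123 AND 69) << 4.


Step 1: 123 & 69 = 65
Step 2: 65 << 4 = 1040

1040


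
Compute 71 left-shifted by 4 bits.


0b1000111 << 4 = 0b10001110000 = 1136

1136


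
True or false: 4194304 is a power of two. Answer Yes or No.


0b10000000000000000000000. Only one bit set => Yes

Yes


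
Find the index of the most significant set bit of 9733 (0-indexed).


0b10011000000101. Highest set bit at position 13

13


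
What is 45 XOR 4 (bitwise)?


0b101101 ^ 0b100 = 0b101001 = 41

41


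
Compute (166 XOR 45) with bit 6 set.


Step 1: 166 ^ 45 = 139
Step 2: 139 | (1 << 6) = 139 | 64 = 203

203


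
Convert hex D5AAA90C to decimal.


D5AAA90C hex = 3584731404 decimal

3584731404


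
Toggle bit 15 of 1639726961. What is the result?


1639726961 ^ (1 << 15) = 1639726961 ^ 32768 = 1639759729

1639759729


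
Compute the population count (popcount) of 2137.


0b100001011001 has 5 set bits

5


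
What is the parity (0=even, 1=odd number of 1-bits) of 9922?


0b10011011000010 has 6 ones => parity 0

0


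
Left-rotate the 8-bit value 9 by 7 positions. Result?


Rotate 0b1001 left by 7 (8-bit) = 0b10000100 = 132

132


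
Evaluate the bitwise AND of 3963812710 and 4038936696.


0b11101100010000101111101101100110 & 0b11110000101111010100100001111000 = 0b11100000000000000100100001100000 = 3758114912

3758114912


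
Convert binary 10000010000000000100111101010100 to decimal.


10000010000000000100111101010100 in decimal = 2181058388

2181058388


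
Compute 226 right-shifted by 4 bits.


0b11100010 >> 4 = 0b1110 = 14

14


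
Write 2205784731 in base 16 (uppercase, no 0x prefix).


2205784731 = 83799A9B hex

83799A9B


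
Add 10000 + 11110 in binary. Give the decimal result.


10000 + 11110 = 101110 = 46

46


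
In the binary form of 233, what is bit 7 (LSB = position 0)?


0b11101001, position 7 = 1

1


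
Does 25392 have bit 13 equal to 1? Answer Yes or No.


0b110001100110000, bit 13 = 1. Yes

Yes


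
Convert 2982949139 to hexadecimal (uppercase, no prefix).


2982949139 = B1CC3113 hex

B1CC3113


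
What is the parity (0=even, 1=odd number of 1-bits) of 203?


0b11001011 has 5 ones => parity 1

1


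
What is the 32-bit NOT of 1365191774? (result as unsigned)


~0b1010001010111110010110001011110 = 0b10101110101000001101001110100001 = 2929775521 (32-bit unsigned)

2929775521


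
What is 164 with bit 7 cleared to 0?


164 & ~(1 << 7) = 36

36


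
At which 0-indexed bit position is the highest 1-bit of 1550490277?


0b1011100011010101001101010100101. Highest set bit at position 30

30


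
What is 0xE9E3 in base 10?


E9E3 hex = 59875 decimal

59875


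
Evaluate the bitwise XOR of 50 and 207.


0b110010 ^ 0b11001111 = 0b11111101 = 253

253


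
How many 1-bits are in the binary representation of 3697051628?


0b11011100010111001000011111101100 has 18 set bits

18


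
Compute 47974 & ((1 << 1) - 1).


47974 & 1 = 0

0


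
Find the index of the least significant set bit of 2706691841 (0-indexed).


0b10100001010101001101011100000001. Lowest set bit at position 0

0


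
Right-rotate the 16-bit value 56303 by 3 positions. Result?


Rotate 0b1101101111101111 right by 3 (16-bit) = 0b1111101101111101 = 64381

64381


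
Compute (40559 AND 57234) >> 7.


Step 1: 40559 & 57234 = 40450
Step 2: 40450 >> 7 = 316

316


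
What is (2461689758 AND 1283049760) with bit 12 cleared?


Step 1: 2461689758 & 1283049760 = 3686656
Step 2: 3686656 & ~(1 << 12) = 3686656

3686656


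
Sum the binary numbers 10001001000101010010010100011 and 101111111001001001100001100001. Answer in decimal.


10001001000101010010010100011 + 101111111001001001100001100001 = 1000001000001110011110100000100 = 1090993412

1090993412


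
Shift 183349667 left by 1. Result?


0b1010111011011011000110100011 << 1 = 0b10101110110110110001101000110 = 366699334

366699334


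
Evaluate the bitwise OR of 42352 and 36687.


0b1010010101110000 | 0b1000111101001111 = 0b1010111101111111 = 44927

44927


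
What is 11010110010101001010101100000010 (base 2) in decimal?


11010110010101001010101100000010 in decimal = 3595873026

3595873026


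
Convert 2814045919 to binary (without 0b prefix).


2814045919 = 10100111101110101110111011011111 in binary

10100111101110101110111011011111


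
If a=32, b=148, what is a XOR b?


32 ^ 148 = 180

180


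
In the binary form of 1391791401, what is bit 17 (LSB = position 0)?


0b1010010111101010000110100101001, position 17 = 0

0


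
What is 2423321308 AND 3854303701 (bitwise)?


0b10010000011100001111001011011100 & 0b11100101101111000000000111010101 = 0b10000000001100000000000011010100 = 2150629588

2150629588


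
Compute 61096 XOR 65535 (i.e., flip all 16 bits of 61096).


61096 ^ 65535 = 4439

4439


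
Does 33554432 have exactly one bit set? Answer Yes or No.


0b10000000000000000000000000. Only one bit set => Yes

Yes


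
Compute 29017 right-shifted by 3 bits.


0b111000101011001 >> 3 = 0b111000101011 = 3627

3627


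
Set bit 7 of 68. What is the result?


68 | (1 << 7) = 68 | 128 = 196

196


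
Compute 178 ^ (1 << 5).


178 ^ (1 << 5) = 178 ^ 32 = 146

146


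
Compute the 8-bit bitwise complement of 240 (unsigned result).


~0b11110000 = 0b1111 = 15 (8-bit unsigned)

15


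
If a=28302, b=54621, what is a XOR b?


28302 ^ 54621 = 48083

48083


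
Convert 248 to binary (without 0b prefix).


248 = 11111000 in binary

11111000


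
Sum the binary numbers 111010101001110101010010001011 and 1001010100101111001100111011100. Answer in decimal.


111010101001110101010010001011 + 1001010100101111001100111011100 = 10000101001111101110111001100111 = 2235493991

2235493991


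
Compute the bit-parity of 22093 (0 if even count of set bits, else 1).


0b101011001001101 has 8 ones => parity 0

0


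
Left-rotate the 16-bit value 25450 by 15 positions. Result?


Rotate 0b110001101101010 left by 15 (16-bit) = 0b11000110110101 = 12725

12725


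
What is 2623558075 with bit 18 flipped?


2623558075 ^ (1 << 18) = 2623558075 ^ 262144 = 2623820219

2623820219


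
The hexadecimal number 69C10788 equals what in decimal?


69C10788 hex = 1774258056 decimal

1774258056


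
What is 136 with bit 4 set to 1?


136 | (1 << 4) = 136 | 16 = 152

152


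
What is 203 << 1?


0b11001011 << 1 = 0b110010110 = 406

406


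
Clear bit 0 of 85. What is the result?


85 & ~(1 << 0) = 84

84


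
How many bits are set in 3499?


0b110110101011 has 8 set bits

8


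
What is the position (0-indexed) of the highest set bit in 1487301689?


0b1011000101001100110110000111001. Highest set bit at position 30

30


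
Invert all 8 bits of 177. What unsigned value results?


177 ^ 255 = 78

78


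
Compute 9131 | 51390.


0b10001110101011 | 0b1100100010111110 = 0b1110101110111111 = 60351

60351


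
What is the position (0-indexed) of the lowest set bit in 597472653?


0b100011100111001011010110001101. Lowest set bit at position 0

0


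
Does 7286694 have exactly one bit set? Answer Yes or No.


0b11011110010111110100110. Multiple bits set => No

No


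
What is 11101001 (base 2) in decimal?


11101001 in decimal = 233

233


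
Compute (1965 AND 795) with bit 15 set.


Step 1: 1965 & 795 = 777
Step 2: 777 | (1 << 15) = 777 | 32768 = 33545

33545


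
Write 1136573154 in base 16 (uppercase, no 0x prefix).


1136573154 = 43BEBAE2 hex

43BEBAE2


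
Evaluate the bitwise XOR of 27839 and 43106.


0b110110010111111 ^ 0b1010100001100010 = 0b1100010011011101 = 50397

50397


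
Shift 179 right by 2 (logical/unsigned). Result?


0b10110011 >> 2 = 0b101100 = 44

44


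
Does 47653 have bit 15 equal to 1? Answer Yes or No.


0b1011101000100101, bit 15 = 1. Yes

Yes


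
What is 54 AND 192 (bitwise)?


0b110110 & 0b11000000 = 0b0 = 0

0


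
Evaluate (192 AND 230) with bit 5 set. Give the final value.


Step 1: 192 & 230 = 192
Step 2: 192 | (1 << 5) = 192 | 32 = 224

224
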